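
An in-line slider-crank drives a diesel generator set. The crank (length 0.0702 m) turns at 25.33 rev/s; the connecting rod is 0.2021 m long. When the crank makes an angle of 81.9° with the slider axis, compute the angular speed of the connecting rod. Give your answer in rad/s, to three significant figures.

8.30

ω = 159.2 rad/s (converted from 25.33 rev/s).
The rod makes angle φ with the slider axis where L sinφ = r sinθ; differentiating, L cosφ·φ̇ = r ω cosθ.
L cosφ = √(L² − r² sin²θ) = 0.18977 m.
|ω_rod| = r ω |cosθ| / √(L² − r² sin²θ) = 0.0702·159.2·0.14090/0.18977 = 8.2953 rad/s.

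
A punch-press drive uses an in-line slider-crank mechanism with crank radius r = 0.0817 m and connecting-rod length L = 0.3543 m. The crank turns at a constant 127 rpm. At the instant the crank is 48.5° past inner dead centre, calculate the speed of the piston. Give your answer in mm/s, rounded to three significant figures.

ω = 2π·127/60 = 13.3 rad/s
For an in-line slider-crank, x = r cosθ + √(L² − r² sin²θ), so v = −rω sinθ·[1 + r cosθ/√(L² − r² sin²θ)].
With r = 0.0817 m, L = 0.3543 m, θ = 48.5°: √(L² − r² sin²θ) = 0.34898 m.
v = −0.0817·13.3·0.74896·[1 + 0.0817·0.66262/0.34898] = -0.94003 m/s.
|v| = 0.94003 m/s = 940.03 mm/s.

940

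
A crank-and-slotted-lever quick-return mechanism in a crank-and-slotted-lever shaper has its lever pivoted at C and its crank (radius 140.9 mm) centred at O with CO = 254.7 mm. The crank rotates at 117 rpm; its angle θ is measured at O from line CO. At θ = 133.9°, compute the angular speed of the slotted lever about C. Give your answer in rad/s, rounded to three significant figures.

ω = 12.25 rad/s (from 117 rpm).
Crank pin A relative to C: A = (d + r cosθ, r sinθ); lever angle φ = atan2(r sinθ, d + r cosθ).
Differentiating tanφ: φ̇ = rω(d cosθ + r)/(d² + r² + 2dr cosθ).
d² + r² + 2dr cosθ = |CA|² = 0.0349564 m²;  d cosθ + r = -0.035709 m.
|ω_lever| = |0.1409·12.25·-0.035709| / 0.0349564 = 1.7635 rad/s.

1.76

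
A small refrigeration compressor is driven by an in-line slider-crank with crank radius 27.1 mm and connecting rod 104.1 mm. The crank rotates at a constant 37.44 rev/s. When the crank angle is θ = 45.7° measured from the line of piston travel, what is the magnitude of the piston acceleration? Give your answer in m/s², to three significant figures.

ω = 2π·37.4 = 235.2 rad/s
x(θ) = r cosθ + √(L² − r² sin²θ); with ω constant, a = ω²·d²x/dθ².
d²x/dθ² = −r cosθ − r²(cos2θ)/√u − r⁴ sin²2θ/(4u^{3/2}),  u = L² − r² sin²θ = 0.0104606 m².
Substituting r = 0.0271 m, L = 0.1041 m, θ = 45.7°: d²x/dθ² = -0.018878 m.
a = ω²·d²x/dθ² = (235.2)²·(-0.018878) = -1044.7 m/s²;  |a| = 1044.7 m/s².

1040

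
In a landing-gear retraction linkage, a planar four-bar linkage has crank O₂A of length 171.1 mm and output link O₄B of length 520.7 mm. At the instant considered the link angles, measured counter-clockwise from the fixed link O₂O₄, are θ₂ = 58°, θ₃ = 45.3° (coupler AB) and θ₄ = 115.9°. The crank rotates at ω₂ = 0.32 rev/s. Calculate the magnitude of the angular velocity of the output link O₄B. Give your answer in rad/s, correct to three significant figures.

ω₂ = 2.011 rad/s (from 0.32 rev/s).
Differentiating the loop-closure r₂e^{iθ₂}+r₃e^{iθ₃}=r₁+r₄e^{iθ₄} gives r₂ω₂e^{iθ₂}+r₃ω₃e^{iθ₃}=r₄ω₄e^{iθ₄}.
Eliminating the other unknown: ω₄ = r₂ω₂ sin(θ₂−θ₃) / [r₄ sin(θ₄−θ₃)].
Numerator sine = +0.21985; denominator sine = +0.94322.
Result = 0.1711·2.011·(+0.21985) / (0.5207·(+0.94322)) = +0.15399 rad/s; magnitude 0.15399 rad/s.

0.154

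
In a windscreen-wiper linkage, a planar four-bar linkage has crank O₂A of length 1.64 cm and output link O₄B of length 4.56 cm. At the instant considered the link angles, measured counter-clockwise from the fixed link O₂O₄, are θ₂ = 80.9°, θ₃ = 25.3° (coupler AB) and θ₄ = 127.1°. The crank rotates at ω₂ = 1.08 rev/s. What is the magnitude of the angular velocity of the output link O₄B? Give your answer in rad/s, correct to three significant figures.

2.06

ω₂ = 6.786 rad/s (from 1.08 rev/s).
Differentiating the loop-closure r₂e^{iθ₂}+r₃e^{iθ₃}=r₁+r₄e^{iθ₄} gives r₂ω₂e^{iθ₂}+r₃ω₃e^{iθ₃}=r₄ω₄e^{iθ₄}.
Eliminating the other unknown: ω₄ = r₂ω₂ sin(θ₂−θ₃) / [r₄ sin(θ₄−θ₃)].
Numerator sine = +0.82511; denominator sine = +0.97887.
Result = 0.0164·6.786·(+0.82511) / (0.0456·(+0.97887)) = +2.0572 rad/s; magnitude 2.0572 rad/s.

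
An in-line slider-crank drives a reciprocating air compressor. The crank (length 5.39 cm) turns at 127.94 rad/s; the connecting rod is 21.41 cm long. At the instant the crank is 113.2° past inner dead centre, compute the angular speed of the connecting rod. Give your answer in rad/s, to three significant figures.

ω = 127.9 rad/s
The rod makes angle φ with the slider axis where L sinφ = r sinθ; differentiating, L cosφ·φ̇ = r ω cosθ.
L cosφ = √(L² − r² sin²θ) = 0.20829 m.
|ω_rod| = r ω |cosθ| / √(L² − r² sin²θ) = 0.0539·127.9·0.39394/0.20829 = 13.042 rad/s.

13.0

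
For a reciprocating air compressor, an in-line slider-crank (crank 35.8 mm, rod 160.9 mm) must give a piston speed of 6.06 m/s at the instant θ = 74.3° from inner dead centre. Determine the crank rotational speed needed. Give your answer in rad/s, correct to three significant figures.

166

For an in-line slider-crank, |v_piston| = rω|sinθ|·[1 + r cosθ/√(L² − r² sin²θ)].
With r = 0.0358 m, L = 0.1609 m, θ = 74.3°: the bracketed kinematic factor |dx/dθ| = 0.036589 m.
ω = v/|dx/dθ| = 6.06/0.036589 = 165.62 rad/s.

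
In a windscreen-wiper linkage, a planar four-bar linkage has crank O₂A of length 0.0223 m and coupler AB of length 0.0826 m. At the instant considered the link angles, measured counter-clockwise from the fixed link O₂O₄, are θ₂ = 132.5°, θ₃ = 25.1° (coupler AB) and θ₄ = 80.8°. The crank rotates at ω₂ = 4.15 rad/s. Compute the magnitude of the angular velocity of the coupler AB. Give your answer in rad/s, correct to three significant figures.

ω₂ = 4.15 rad/s
Differentiating the loop-closure r₂e^{iθ₂}+r₃e^{iθ₃}=r₁+r₄e^{iθ₄} gives r₂ω₂e^{iθ₂}+r₃ω₃e^{iθ₃}=r₄ω₄e^{iθ₄}.
Eliminating the other unknown: ω₃ = r₂ω₂ sin(θ₄−θ₂) / [r₃ sin(θ₃−θ₄)].
Numerator sine = -0.78478; denominator sine = -0.82610.
Result = 0.0223·4.15·(-0.78478) / (0.0826·(-0.82610)) = +1.0644 rad/s; magnitude 1.0644 rad/s.

1.06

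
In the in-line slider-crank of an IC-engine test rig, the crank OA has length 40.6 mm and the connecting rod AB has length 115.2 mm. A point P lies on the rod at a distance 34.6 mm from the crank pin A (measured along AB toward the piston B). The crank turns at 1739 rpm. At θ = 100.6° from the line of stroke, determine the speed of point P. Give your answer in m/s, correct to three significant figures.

ω = 182.1 rad/s.  Crank-pin speed |V_A| = rω = 7.3936 m/s, perpendicular to OA.
Rod angle: sinφ = −(r/L) sinθ ⇒ φ = -20.268°; ω_rod = −rω cosθ/√(L²−r²sin²θ) = +12.585 rad/s.
V_P = V_A + ω_rod × AP, with AP = 0.0346 m along the rod.
Components: V_Px = −rω sinθ − a·ω_rod·sinφ = -7.1166 m/s;  V_Py = rω cosθ + a·ω_rod·cosφ = -0.95157 m/s.
|V_P| = √(V_Px² + V_Py²) = 7.1799 m/s.

7.18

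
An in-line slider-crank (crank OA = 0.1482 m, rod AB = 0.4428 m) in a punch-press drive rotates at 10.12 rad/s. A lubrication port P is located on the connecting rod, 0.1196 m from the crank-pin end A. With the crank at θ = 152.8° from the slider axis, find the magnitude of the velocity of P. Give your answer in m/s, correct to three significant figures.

1.16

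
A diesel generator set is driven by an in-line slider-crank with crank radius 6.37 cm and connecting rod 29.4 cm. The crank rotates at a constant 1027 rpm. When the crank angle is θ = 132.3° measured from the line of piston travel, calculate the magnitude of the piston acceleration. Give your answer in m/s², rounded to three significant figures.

509

ω = 2π·1027/60 = 107.5 rad/s
x(θ) = r cosθ + √(L² − r² sin²θ); with ω constant, a = ω²·d²x/dθ².
d²x/dθ² = −r cosθ − r²(cos2θ)/√u − r⁴ sin²2θ/(4u^{3/2}),  u = L² − r² sin²θ = 0.0842162 m².
Substituting r = 0.0637 m, L = 0.294 m, θ = 132.3°: d²x/dθ² = +0.04402 m.
a = ω²·d²x/dθ² = (107.5)²·(+0.04402) = +509.15 m/s²;  |a| = 509.15 m/s².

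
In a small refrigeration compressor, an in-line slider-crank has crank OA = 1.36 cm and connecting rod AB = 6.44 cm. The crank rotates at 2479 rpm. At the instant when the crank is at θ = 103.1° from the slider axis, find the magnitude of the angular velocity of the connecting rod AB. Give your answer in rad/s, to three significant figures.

12.7

ω = 259.6 rad/s (converted from 2479 rpm).
The rod makes angle φ with the slider axis where L sinφ = r sinθ; differentiating, L cosφ·φ̇ = r ω cosθ.
L cosφ = √(L² − r² sin²θ) = 0.063023 m.
|ω_rod| = r ω |cosθ| / √(L² − r² sin²θ) = 0.0136·259.6·0.22665/0.063023 = 12.697 rad/s.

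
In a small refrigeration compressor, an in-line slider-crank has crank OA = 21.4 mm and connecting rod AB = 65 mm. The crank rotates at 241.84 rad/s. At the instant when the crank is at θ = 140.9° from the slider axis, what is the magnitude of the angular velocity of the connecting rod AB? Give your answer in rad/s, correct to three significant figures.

ω = 241.8 rad/s
The rod makes angle φ with the slider axis where L sinφ = r sinθ; differentiating, L cosφ·φ̇ = r ω cosθ.
L cosφ = √(L² − r² sin²θ) = 0.063583 m.
|ω_rod| = r ω |cosθ| / √(L² − r² sin²θ) = 0.0214·241.8·0.77605/0.063583 = 63.166 rad/s.

63.2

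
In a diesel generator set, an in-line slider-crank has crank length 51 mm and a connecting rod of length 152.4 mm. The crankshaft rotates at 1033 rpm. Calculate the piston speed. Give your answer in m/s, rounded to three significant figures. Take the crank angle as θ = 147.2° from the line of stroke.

2.13

ω = 2π·1033/60 = 108.2 rad/s
For an in-line slider-crank, x = r cosθ + √(L² − r² sin²θ), so v = −rω sinθ·[1 + r cosθ/√(L² − r² sin²θ)].
With r = 0.051 m, L = 0.1524 m, θ = 147.2°: √(L² − r² sin²θ) = 0.14987 m.
v = −0.051·108.2·0.54171·[1 + 0.051·-0.84057/0.14987] = -2.1338 m/s.
|v| = 2.1338 m/s.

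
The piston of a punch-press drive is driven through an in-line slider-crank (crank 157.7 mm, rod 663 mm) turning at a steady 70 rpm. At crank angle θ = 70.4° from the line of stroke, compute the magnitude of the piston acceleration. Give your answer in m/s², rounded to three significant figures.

ω = 2π·70/60 = 7.33 rad/s
x(θ) = r cosθ + √(L² − r² sin²θ); with ω constant, a = ω²·d²x/dθ².
d²x/dθ² = −r cosθ − r²(cos2θ)/√u − r⁴ sin²2θ/(4u^{3/2}),  u = L² − r² sin²θ = 0.417498 m².
Substituting r = 0.1577 m, L = 0.663 m, θ = 70.4°: d²x/dθ² = -0.023303 m.
a = ω²·d²x/dθ² = (7.33)²·(-0.023303) = -1.2522 m/s²;  |a| = 1.2522 m/s².

1.25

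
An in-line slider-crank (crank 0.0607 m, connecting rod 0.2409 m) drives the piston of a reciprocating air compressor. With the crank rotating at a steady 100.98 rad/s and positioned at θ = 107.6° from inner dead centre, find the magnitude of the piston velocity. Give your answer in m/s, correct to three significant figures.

ω = 101 rad/s
For an in-line slider-crank, x = r cosθ + √(L² − r² sin²θ), so v = −rω sinθ·[1 + r cosθ/√(L² − r² sin²θ)].
With r = 0.0607 m, L = 0.2409 m, θ = 107.6°: √(L² − r² sin²θ) = 0.23385 m.
v = −0.0607·101·0.95319·[1 + 0.0607·-0.30237/0.23385] = -5.384 m/s.
|v| = 5.384 m/s.

5.38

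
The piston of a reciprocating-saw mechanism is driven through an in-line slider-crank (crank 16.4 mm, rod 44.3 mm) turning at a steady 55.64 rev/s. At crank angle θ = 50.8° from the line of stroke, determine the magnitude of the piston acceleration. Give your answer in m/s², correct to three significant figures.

1140

ω = 2π·55.6 = 349.6 rad/s
x(θ) = r cosθ + √(L² − r² sin²θ); with ω constant, a = ω²·d²x/dθ².
d²x/dθ² = −r cosθ − r²(cos2θ)/√u − r⁴ sin²2θ/(4u^{3/2}),  u = L² − r² sin²θ = 0.00180097 m².
Substituting r = 0.0164 m, L = 0.0443 m, θ = 50.8°: d²x/dθ² = -0.009318 m.
a = ω²·d²x/dθ² = (349.6)²·(-0.009318) = -1138.8 m/s²;  |a| = 1138.8 m/s².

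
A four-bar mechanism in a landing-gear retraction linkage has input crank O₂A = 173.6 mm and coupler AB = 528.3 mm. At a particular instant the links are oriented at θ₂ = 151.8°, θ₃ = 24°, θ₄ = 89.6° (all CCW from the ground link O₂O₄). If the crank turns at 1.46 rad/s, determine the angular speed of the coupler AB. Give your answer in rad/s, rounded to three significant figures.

ω₂ = 1.46 rad/s
Differentiating the loop-closure r₂e^{iθ₂}+r₃e^{iθ₃}=r₁+r₄e^{iθ₄} gives r₂ω₂e^{iθ₂}+r₃ω₃e^{iθ₃}=r₄ω₄e^{iθ₄}.
Eliminating the other unknown: ω₃ = r₂ω₂ sin(θ₄−θ₂) / [r₃ sin(θ₃−θ₄)].
Numerator sine = -0.88458; denominator sine = -0.91068.
Result = 0.1736·1.46·(-0.88458) / (0.5283·(-0.91068)) = +0.46601 rad/s; magnitude 0.46601 rad/s.

0.466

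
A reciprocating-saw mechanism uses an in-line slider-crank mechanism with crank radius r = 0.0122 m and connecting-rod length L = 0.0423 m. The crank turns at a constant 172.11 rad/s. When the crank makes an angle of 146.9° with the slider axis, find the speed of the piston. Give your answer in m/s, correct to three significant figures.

ω = 172.1 rad/s
For an in-line slider-crank, x = r cosθ + √(L² − r² sin²θ), so v = −rω sinθ·[1 + r cosθ/√(L² − r² sin²θ)].
With r = 0.0122 m, L = 0.0423 m, θ = 146.9°: √(L² − r² sin²θ) = 0.041772 m.
v = −0.0122·172.1·0.54610·[1 + 0.0122·-0.83772/0.041772] = -0.86612 m/s.
|v| = 0.86612 m/s.

0.866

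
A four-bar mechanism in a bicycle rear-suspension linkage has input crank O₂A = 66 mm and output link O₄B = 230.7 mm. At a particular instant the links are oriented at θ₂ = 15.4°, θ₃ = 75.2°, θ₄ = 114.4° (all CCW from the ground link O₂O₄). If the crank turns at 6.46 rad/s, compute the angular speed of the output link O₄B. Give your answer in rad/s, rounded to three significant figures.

ω₂ = 6.46 rad/s
Differentiating the loop-closure r₂e^{iθ₂}+r₃e^{iθ₃}=r₁+r₄e^{iθ₄} gives r₂ω₂e^{iθ₂}+r₃ω₃e^{iθ₃}=r₄ω₄e^{iθ₄}.
Eliminating the other unknown: ω₄ = r₂ω₂ sin(θ₂−θ₃) / [r₄ sin(θ₄−θ₃)].
Numerator sine = -0.86427; denominator sine = +0.63203.
Result = 0.066·6.46·(-0.86427) / (0.2307·(+0.63203)) = -2.5272 rad/s; magnitude 2.5272 rad/s.

2.53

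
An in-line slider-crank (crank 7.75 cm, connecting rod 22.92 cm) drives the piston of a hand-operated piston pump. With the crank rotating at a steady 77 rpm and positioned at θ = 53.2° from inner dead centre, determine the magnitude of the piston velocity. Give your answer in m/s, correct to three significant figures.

0.606

ω = 2π·77/60 = 8.063 rad/s
For an in-line slider-crank, x = r cosθ + √(L² − r² sin²θ), so v = −rω sinθ·[1 + r cosθ/√(L² − r² sin²θ)].
With r = 0.0775 m, L = 0.2292 m, θ = 53.2°: √(L² − r² sin²θ) = 0.22064 m.
v = −0.0775·8.063·0.80073·[1 + 0.0775·0.59902/0.22064] = -0.60568 m/s.
|v| = 0.60568 m/s.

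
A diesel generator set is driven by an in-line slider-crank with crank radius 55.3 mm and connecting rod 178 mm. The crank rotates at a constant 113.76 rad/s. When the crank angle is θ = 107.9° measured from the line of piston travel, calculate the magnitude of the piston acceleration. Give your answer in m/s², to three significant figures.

407

ω = 113.8 rad/s
x(θ) = r cosθ + √(L² − r² sin²θ); with ω constant, a = ω²·d²x/dθ².
d²x/dθ² = −r cosθ − r²(cos2θ)/√u − r⁴ sin²2θ/(4u^{3/2}),  u = L² − r² sin²θ = 0.0289148 m².
Substituting r = 0.0553 m, L = 0.178 m, θ = 107.9°: d²x/dθ² = +0.03142 m.
a = ω²·d²x/dθ² = (113.8)²·(+0.03142) = +406.62 m/s²;  |a| = 406.62 m/s².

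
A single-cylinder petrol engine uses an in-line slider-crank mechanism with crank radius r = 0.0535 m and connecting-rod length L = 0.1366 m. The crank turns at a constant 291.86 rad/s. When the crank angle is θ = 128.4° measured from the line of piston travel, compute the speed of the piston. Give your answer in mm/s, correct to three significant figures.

9110

ω = 291.9 rad/s
For an in-line slider-crank, x = r cosθ + √(L² − r² sin²θ), so v = −rω sinθ·[1 + r cosθ/√(L² − r² sin²θ)].
With r = 0.0535 m, L = 0.1366 m, θ = 128.4°: √(L² − r² sin²θ) = 0.13001 m.
v = −0.0535·291.9·0.78369·[1 + 0.0535·-0.62115/0.13001] = -9.109 m/s.
|v| = 9.109 m/s = 9109 mm/s.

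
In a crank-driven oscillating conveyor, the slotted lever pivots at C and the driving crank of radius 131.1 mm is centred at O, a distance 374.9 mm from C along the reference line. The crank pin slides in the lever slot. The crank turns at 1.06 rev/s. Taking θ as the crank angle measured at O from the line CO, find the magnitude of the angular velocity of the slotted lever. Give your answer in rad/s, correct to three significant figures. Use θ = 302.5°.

ω = 6.66 rad/s (from 1.06 rev/s).
Crank pin A relative to C: A = (d + r cosθ, r sinθ); lever angle φ = atan2(r sinθ, d + r cosθ).
Differentiating tanφ: φ̇ = rω(d cosθ + r)/(d² + r² + 2dr cosθ).
d² + r² + 2dr cosθ = |CA|² = 0.210553 m²;  d cosθ + r = +0.33253 m.
|ω_lever| = |0.1311·6.66·+0.33253| / 0.210553 = 1.379 rad/s.

1.38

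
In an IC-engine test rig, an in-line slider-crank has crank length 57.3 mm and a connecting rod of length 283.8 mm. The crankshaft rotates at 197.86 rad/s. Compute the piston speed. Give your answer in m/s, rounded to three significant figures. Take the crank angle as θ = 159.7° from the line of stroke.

3.19

ω = 197.9 rad/s
For an in-line slider-crank, x = r cosθ + √(L² − r² sin²θ), so v = −rω sinθ·[1 + r cosθ/√(L² − r² sin²θ)].
With r = 0.0573 m, L = 0.2838 m, θ = 159.7°: √(L² − r² sin²θ) = 0.2831 m.
v = −0.0573·197.9·0.34694·[1 + 0.0573·-0.93789/0.2831] = -3.1867 m/s.
|v| = 3.1867 m/s.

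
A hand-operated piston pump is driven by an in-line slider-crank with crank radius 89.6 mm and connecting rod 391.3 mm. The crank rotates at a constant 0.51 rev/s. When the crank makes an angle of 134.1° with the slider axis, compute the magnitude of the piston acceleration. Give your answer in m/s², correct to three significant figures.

ω = 2π·0.51 = 3.204 rad/s
x(θ) = r cosθ + √(L² − r² sin²θ); with ω constant, a = ω²·d²x/dθ².
d²x/dθ² = −r cosθ − r²(cos2θ)/√u − r⁴ sin²2θ/(4u^{3/2}),  u = L² − r² sin²θ = 0.148976 m².
Substituting r = 0.0896 m, L = 0.3913 m, θ = 134.1°: d²x/dθ² = +0.062727 m.
a = ω²·d²x/dθ² = (3.204)²·(+0.062727) = +0.6441 m/s²;  |a| = 0.6441 m/s².

0.644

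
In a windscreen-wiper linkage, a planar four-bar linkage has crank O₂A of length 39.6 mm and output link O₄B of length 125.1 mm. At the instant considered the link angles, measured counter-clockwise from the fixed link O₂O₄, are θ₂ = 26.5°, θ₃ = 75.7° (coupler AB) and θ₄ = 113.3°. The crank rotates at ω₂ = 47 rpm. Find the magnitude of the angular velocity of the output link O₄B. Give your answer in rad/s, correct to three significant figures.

1.93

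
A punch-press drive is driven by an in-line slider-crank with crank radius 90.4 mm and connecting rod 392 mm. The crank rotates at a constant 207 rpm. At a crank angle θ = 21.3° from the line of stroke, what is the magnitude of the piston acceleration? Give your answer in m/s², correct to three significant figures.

46.9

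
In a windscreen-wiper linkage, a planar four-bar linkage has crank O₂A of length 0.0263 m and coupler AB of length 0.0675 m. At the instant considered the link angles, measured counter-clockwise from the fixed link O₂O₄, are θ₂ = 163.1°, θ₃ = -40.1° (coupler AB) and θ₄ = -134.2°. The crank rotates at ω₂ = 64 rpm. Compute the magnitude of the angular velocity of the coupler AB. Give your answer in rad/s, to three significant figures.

2.33

ω₂ = 6.702 rad/s (from 64 rpm).
Differentiating the loop-closure r₂e^{iθ₂}+r₃e^{iθ₃}=r₁+r₄e^{iθ₄} gives r₂ω₂e^{iθ₂}+r₃ω₃e^{iθ₃}=r₄ω₄e^{iθ₄}.
Eliminating the other unknown: ω₃ = r₂ω₂ sin(θ₄−θ₂) / [r₃ sin(θ₃−θ₄)].
Numerator sine = +0.88862; denominator sine = +0.99744.
Result = 0.0263·6.702·(+0.88862) / (0.0675·(+0.99744)) = +2.3264 rad/s; magnitude 2.3264 rad/s.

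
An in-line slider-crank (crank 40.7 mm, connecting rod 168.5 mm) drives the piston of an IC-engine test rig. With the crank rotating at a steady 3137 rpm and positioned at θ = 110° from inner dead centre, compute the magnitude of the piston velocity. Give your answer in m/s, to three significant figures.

11.5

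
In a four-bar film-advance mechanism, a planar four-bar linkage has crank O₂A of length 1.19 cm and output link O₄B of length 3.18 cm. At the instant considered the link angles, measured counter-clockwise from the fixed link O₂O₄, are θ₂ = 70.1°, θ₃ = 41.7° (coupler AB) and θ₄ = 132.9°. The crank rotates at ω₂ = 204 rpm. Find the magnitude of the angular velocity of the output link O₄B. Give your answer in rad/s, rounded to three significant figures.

3.80

ω₂ = 21.36 rad/s (from 204 rpm).
Differentiating the loop-closure r₂e^{iθ₂}+r₃e^{iθ₃}=r₁+r₄e^{iθ₄} gives r₂ω₂e^{iθ₂}+r₃ω₃e^{iθ₃}=r₄ω₄e^{iθ₄}.
Eliminating the other unknown: ω₄ = r₂ω₂ sin(θ₂−θ₃) / [r₄ sin(θ₄−θ₃)].
Numerator sine = +0.47562; denominator sine = +0.99978.
Result = 0.0119·21.36·(+0.47562) / (0.0318·(+0.99978)) = +3.8031 rad/s; magnitude 3.8031 rad/s.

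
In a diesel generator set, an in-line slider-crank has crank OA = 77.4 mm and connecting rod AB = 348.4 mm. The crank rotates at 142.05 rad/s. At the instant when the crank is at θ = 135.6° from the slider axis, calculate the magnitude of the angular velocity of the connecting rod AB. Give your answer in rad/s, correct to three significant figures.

ω = 142.1 rad/s
The rod makes angle φ with the slider axis where L sinφ = r sinθ; differentiating, L cosφ·φ̇ = r ω cosθ.
L cosφ = √(L² − r² sin²θ) = 0.34417 m.
|ω_rod| = r ω |cosθ| / √(L² − r² sin²θ) = 0.0774·142.1·0.71447/0.34417 = 22.824 rad/s.

22.8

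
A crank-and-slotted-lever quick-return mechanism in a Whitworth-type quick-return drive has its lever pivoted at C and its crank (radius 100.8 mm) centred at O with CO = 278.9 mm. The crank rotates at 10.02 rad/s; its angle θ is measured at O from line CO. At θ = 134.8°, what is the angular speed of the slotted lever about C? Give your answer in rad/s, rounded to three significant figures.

2.00

ω = 10.02 rad/s
Crank pin A relative to C: A = (d + r cosθ, r sinθ); lever angle φ = atan2(r sinθ, d + r cosθ).
Differentiating tanφ: φ̇ = rω(d cosθ + r)/(d² + r² + 2dr cosθ).
d² + r² + 2dr cosθ = |CA|² = 0.0483269 m²;  d cosθ + r = -0.095722 m.
|ω_lever| = |0.1008·10.02·-0.095722| / 0.0483269 = 2.0006 rad/s.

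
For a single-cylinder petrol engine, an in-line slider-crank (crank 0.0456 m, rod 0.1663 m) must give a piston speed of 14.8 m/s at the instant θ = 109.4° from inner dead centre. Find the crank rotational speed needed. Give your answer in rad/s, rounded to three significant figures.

For an in-line slider-crank, |v_piston| = rω|sinθ|·[1 + r cosθ/√(L² − r² sin²θ)].
With r = 0.0456 m, L = 0.1663 m, θ = 109.4°: the bracketed kinematic factor |dx/dθ| = 0.038956 m.
ω = v/|dx/dθ| = 14.8/0.038956 = 379.92 rad/s.

380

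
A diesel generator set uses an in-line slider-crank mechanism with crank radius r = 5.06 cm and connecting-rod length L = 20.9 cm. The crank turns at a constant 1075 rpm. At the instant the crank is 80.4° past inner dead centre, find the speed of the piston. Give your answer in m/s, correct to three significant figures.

ω = 2π·1075/60 = 112.6 rad/s
For an in-line slider-crank, x = r cosθ + √(L² − r² sin²θ), so v = −rω sinθ·[1 + r cosθ/√(L² − r² sin²θ)].
With r = 0.0506 m, L = 0.209 m, θ = 80.4°: √(L² − r² sin²θ) = 0.20296 m.
v = −0.0506·112.6·0.98600·[1 + 0.0506·0.16677/0.20296] = -5.85 m/s.
|v| = 5.85 m/s.

5.85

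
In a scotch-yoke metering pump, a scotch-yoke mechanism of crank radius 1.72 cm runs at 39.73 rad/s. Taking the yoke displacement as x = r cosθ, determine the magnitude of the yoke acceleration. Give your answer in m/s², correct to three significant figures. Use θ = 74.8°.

7.12

ω = 39.73 rad/s
x = r cosθ ⇒ ẍ = −rω² cosθ (ω constant).
|a| = rω²|cosθ| = 0.0172·(39.73)²·|cos 74.8°| = 7.1184 m/s².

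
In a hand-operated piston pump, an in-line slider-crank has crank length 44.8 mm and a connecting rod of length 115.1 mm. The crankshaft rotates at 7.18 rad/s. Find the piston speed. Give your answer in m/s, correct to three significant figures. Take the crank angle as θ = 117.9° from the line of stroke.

0.229

ω = 7.18 rad/s
For an in-line slider-crank, x = r cosθ + √(L² − r² sin²θ), so v = −rω sinθ·[1 + r cosθ/√(L² − r² sin²θ)].
With r = 0.0448 m, L = 0.1151 m, θ = 117.9°: √(L² − r² sin²θ) = 0.10808 m.
v = −0.0448·7.18·0.88377·[1 + 0.0448·-0.46793/0.10808] = -0.22914 m/s.
|v| = 0.22914 m/s.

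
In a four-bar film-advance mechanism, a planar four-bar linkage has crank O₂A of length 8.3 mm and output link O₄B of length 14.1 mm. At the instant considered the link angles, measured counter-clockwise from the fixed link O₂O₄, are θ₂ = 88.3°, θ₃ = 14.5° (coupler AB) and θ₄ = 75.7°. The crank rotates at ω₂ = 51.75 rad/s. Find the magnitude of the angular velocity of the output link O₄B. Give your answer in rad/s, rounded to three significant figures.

33.4

ω₂ = 51.75 rad/s
Differentiating the loop-closure r₂e^{iθ₂}+r₃e^{iθ₃}=r₁+r₄e^{iθ₄} gives r₂ω₂e^{iθ₂}+r₃ω₃e^{iθ₃}=r₄ω₄e^{iθ₄}.
Eliminating the other unknown: ω₄ = r₂ω₂ sin(θ₂−θ₃) / [r₄ sin(θ₄−θ₃)].
Numerator sine = +0.96029; denominator sine = +0.87631.
Result = 0.0083·51.75·(+0.96029) / (0.0141·(+0.87631)) = +33.382 rad/s; magnitude 33.382 rad/s.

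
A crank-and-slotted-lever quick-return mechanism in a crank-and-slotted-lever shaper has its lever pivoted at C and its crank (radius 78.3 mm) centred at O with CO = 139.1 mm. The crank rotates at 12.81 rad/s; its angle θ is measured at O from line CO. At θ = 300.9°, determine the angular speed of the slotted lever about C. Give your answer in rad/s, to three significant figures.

4.10

ω = 12.81 rad/s
Crank pin A relative to C: A = (d + r cosθ, r sinθ); lever angle φ = atan2(r sinθ, d + r cosθ).
Differentiating tanφ: φ̇ = rω(d cosθ + r)/(d² + r² + 2dr cosθ).
d² + r² + 2dr cosθ = |CA|² = 0.0366662 m²;  d cosθ + r = +0.14973 m.
|ω_lever| = |0.0783·12.81·+0.14973| / 0.0366662 = 4.096 rad/s.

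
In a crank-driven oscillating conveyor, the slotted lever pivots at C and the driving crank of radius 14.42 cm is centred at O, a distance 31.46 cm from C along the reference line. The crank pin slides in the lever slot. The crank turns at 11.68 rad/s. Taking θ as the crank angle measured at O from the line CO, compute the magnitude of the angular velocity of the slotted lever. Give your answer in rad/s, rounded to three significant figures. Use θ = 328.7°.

3.53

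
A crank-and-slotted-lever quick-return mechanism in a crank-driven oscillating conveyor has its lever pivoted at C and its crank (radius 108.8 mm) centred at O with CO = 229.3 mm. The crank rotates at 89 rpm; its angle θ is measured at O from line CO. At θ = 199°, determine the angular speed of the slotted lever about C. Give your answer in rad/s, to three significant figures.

ω = 9.32 rad/s (from 89 rpm).
Crank pin A relative to C: A = (d + r cosθ, r sinθ); lever angle φ = atan2(r sinθ, d + r cosθ).
Differentiating tanφ: φ̇ = rω(d cosθ + r)/(d² + r² + 2dr cosθ).
d² + r² + 2dr cosθ = |CA|² = 0.0172386 m²;  d cosθ + r = -0.10801 m.
|ω_lever| = |0.1088·9.32·-0.10801| / 0.0172386 = 6.3533 rad/s.

6.35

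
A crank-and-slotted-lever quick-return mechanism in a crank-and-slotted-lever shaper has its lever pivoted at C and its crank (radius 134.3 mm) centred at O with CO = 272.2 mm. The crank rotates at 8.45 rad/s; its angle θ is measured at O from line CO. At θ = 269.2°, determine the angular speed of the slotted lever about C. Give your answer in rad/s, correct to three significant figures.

ω = 8.45 rad/s
Crank pin A relative to C: A = (d + r cosθ, r sinθ); lever angle φ = atan2(r sinθ, d + r cosθ).
Differentiating tanφ: φ̇ = rω(d cosθ + r)/(d² + r² + 2dr cosθ).
d² + r² + 2dr cosθ = |CA|² = 0.0911085 m²;  d cosθ + r = +0.1305 m.
|ω_lever| = |0.1343·8.45·+0.1305| / 0.0911085 = 1.6255 rad/s.

1.63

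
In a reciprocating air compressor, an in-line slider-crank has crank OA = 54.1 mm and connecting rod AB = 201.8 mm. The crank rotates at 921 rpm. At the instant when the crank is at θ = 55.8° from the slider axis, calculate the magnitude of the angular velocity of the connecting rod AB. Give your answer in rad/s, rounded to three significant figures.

14.9

ω = 96.45 rad/s (converted from 921 rpm).
The rod makes angle φ with the slider axis where L sinφ = r sinθ; differentiating, L cosφ·φ̇ = r ω cosθ.
L cosφ = √(L² − r² sin²θ) = 0.19678 m.
|ω_rod| = r ω |cosθ| / √(L² − r² sin²θ) = 0.0541·96.45·0.56208/0.19678 = 14.904 rad/s.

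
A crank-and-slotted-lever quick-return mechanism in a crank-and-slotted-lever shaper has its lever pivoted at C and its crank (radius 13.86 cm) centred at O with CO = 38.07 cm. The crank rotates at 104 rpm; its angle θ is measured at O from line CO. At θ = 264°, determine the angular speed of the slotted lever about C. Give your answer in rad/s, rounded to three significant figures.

ω = 10.89 rad/s (from 104 rpm).
Crank pin A relative to C: A = (d + r cosθ, r sinθ); lever angle φ = atan2(r sinθ, d + r cosθ).
Differentiating tanφ: φ̇ = rω(d cosθ + r)/(d² + r² + 2dr cosθ).
d² + r² + 2dr cosθ = |CA|² = 0.153112 m²;  d cosθ + r = +0.098806 m.
|ω_lever| = |0.1386·10.89·+0.098806| / 0.153112 = 0.97409 rad/s.

0.974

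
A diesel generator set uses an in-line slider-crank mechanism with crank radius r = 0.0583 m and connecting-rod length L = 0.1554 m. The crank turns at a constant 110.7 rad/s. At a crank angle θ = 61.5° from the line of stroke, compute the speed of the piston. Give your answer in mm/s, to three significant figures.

ω = 110.7 rad/s
For an in-line slider-crank, x = r cosθ + √(L² − r² sin²θ), so v = −rω sinθ·[1 + r cosθ/√(L² − r² sin²θ)].
With r = 0.0583 m, L = 0.1554 m, θ = 61.5°: √(L² − r² sin²θ) = 0.14671 m.
v = −0.0583·110.7·0.87882·[1 + 0.0583·0.47716/0.14671] = -6.7472 m/s.
|v| = 6.7472 m/s = 6747.2 mm/s.

6750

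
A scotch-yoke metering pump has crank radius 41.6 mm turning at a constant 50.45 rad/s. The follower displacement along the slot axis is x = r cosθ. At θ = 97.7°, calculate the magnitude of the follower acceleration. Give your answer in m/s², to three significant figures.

14.2

ω = 50.45 rad/s
x = r cosθ ⇒ ẍ = −rω² cosθ (ω constant).
|a| = rω²|cosθ| = 0.0416·(50.45)²·|cos 97.7°| = 14.187 m/s².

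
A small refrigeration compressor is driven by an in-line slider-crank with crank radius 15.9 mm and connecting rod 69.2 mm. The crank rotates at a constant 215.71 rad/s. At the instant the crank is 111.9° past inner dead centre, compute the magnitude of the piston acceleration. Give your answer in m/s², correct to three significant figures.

400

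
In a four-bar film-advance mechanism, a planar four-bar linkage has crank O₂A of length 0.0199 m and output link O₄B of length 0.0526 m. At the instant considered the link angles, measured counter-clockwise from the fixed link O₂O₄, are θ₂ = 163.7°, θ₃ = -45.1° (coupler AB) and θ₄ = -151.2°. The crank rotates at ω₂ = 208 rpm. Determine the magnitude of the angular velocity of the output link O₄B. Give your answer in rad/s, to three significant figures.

4.13

ω₂ = 21.78 rad/s (from 208 rpm).
Differentiating the loop-closure r₂e^{iθ₂}+r₃e^{iθ₃}=r₁+r₄e^{iθ₄} gives r₂ω₂e^{iθ₂}+r₃ω₃e^{iθ₃}=r₄ω₄e^{iθ₄}.
Eliminating the other unknown: ω₄ = r₂ω₂ sin(θ₂−θ₃) / [r₄ sin(θ₄−θ₃)].
Numerator sine = -0.48175; denominator sine = -0.96078.
Result = 0.0199·21.78·(-0.48175) / (0.0526·(-0.96078)) = +4.132 rad/s; magnitude 4.132 rad/s.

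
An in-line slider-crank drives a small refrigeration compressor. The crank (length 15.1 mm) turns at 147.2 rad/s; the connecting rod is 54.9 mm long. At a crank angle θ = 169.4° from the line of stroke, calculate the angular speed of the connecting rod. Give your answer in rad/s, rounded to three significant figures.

ω = 147.2 rad/s
The rod makes angle φ with the slider axis where L sinφ = r sinθ; differentiating, L cosφ·φ̇ = r ω cosθ.
L cosφ = √(L² − r² sin²θ) = 0.05483 m.
|ω_rod| = r ω |cosθ| / √(L² − r² sin²θ) = 0.0151·147.2·0.98294/0.05483 = 39.847 rad/s.

39.8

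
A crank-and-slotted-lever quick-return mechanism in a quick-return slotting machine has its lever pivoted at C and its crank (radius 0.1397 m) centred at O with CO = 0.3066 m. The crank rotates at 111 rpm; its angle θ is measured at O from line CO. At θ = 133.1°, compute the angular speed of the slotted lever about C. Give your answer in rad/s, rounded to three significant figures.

ω = 11.62 rad/s (from 111 rpm).
Crank pin A relative to C: A = (d + r cosθ, r sinθ); lever angle φ = atan2(r sinθ, d + r cosθ).
Differentiating tanφ: φ̇ = rω(d cosθ + r)/(d² + r² + 2dr cosθ).
d² + r² + 2dr cosθ = |CA|² = 0.0549877 m²;  d cosθ + r = -0.069792 m.
|ω_lever| = |0.1397·11.62·-0.069792| / 0.0549877 = 2.061 rad/s.

2.06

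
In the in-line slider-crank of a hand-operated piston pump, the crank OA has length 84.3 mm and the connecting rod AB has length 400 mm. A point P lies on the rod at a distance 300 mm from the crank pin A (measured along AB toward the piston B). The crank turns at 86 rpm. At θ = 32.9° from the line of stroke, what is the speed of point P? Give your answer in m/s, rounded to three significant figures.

ω = 9.006 rad/s.  Crank-pin speed |V_A| = rω = 0.7592 m/s, perpendicular to OA.
Rod angle: sinφ = −(r/L) sinθ ⇒ φ = -6.573°; ω_rod = −rω cosθ/√(L²−r²sin²θ) = -1.6041 rad/s.
V_P = V_A + ω_rod × AP, with AP = 0.3 m along the rod.
Components: V_Px = −rω sinθ − a·ω_rod·sinφ = -0.46747 m/s;  V_Py = rω cosθ + a·ω_rod·cosφ = +0.15936 m/s.
|V_P| = √(V_Px² + V_Py²) = 0.49388 m/s.

0.494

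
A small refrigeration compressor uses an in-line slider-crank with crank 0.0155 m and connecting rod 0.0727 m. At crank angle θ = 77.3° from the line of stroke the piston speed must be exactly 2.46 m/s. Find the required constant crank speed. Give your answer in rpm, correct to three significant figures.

1480

For an in-line slider-crank, |v_piston| = rω|sinθ|·[1 + r cosθ/√(L² − r² sin²θ)].
With r = 0.0155 m, L = 0.0727 m, θ = 77.3°: the bracketed kinematic factor |dx/dθ| = 0.015845 m.
ω = v/|dx/dθ| = 2.46/0.015845 = 155.25 rad/s.
N = 60ω/(2π) = 1482.5 rpm.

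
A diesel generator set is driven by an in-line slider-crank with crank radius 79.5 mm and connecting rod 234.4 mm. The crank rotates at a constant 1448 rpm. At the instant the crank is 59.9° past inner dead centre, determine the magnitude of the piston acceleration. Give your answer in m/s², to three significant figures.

610

ω = 2π·1448/60 = 151.6 rad/s
x(θ) = r cosθ + √(L² − r² sin²θ); with ω constant, a = ω²·d²x/dθ².
d²x/dθ² = −r cosθ − r²(cos2θ)/√u − r⁴ sin²2θ/(4u^{3/2}),  u = L² − r² sin²θ = 0.0502127 m².
Substituting r = 0.0795 m, L = 0.2344 m, θ = 59.9°: d²x/dθ² = -0.026521 m.
a = ω²·d²x/dθ² = (151.6)²·(-0.026521) = -609.8 m/s²;  |a| = 609.8 m/s².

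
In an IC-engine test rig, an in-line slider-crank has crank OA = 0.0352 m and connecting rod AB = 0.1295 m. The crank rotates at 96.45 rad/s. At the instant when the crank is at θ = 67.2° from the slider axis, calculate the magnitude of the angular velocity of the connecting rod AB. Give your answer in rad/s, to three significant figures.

ω = 96.45 rad/s
The rod makes angle φ with the slider axis where L sinφ = r sinθ; differentiating, L cosφ·φ̇ = r ω cosθ.
L cosφ = √(L² − r² sin²θ) = 0.12537 m.
|ω_rod| = r ω |cosθ| / √(L² − r² sin²θ) = 0.0352·96.45·0.38752/0.12537 = 10.494 rad/s.

10.5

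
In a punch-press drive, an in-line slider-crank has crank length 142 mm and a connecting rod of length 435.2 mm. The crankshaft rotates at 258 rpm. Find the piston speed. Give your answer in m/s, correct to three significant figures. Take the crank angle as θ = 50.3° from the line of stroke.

3.59

ω = 2π·258/60 = 27.02 rad/s
For an in-line slider-crank, x = r cosθ + √(L² − r² sin²θ), so v = −rω sinθ·[1 + r cosθ/√(L² − r² sin²θ)].
With r = 0.142 m, L = 0.4352 m, θ = 50.3°: √(L² − r² sin²θ) = 0.42126 m.
v = −0.142·27.02·0.76940·[1 + 0.142·0.63877/0.42126] = -3.5874 m/s.
|v| = 3.5874 m/s.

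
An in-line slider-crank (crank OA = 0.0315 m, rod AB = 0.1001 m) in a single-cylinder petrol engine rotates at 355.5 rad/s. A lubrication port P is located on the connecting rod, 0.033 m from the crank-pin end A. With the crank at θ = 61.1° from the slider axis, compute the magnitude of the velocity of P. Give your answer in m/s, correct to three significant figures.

ω = 355.5 rad/s.  Crank-pin speed |V_A| = rω = 11.198 m/s, perpendicular to OA.
Rod angle: sinφ = −(r/L) sinθ ⇒ φ = -15.992°; ω_rod = −rω cosθ/√(L²−r²sin²θ) = -56.242 rad/s.
V_P = V_A + ω_rod × AP, with AP = 0.033 m along the rod.
Components: V_Px = −rω sinθ − a·ω_rod·sinφ = -10.315 m/s;  V_Py = rω cosθ + a·ω_rod·cosφ = +3.6278 m/s.
|V_P| = √(V_Px² + V_Py²) = 10.934 m/s.

10.9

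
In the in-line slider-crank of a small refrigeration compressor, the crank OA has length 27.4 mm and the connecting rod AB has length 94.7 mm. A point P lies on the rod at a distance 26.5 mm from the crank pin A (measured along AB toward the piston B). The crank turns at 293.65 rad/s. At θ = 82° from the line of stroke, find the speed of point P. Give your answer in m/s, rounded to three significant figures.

ω = 293.6 rad/s.  Crank-pin speed |V_A| = rω = 8.046 m/s, perpendicular to OA.
Rod angle: sinφ = −(r/L) sinθ ⇒ φ = -16.650°; ω_rod = −rω cosθ/√(L²−r²sin²θ) = -12.342 rad/s.
V_P = V_A + ω_rod × AP, with AP = 0.0265 m along the rod.
Components: V_Px = −rω sinθ − a·ω_rod·sinφ = -8.0614 m/s;  V_Py = rω cosθ + a·ω_rod·cosφ = +0.80644 m/s.
|V_P| = √(V_Px² + V_Py²) = 8.1017 m/s.

8.10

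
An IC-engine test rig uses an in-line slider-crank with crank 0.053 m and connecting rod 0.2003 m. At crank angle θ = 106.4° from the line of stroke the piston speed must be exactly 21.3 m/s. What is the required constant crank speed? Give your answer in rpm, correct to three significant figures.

For an in-line slider-crank, |v_piston| = rω|sinθ|·[1 + r cosθ/√(L² − r² sin²θ)].
With r = 0.053 m, L = 0.2003 m, θ = 106.4°: the bracketed kinematic factor |dx/dθ| = 0.046917 m.
ω = v/|dx/dθ| = 21.3/0.046917 = 454 rad/s.
N = 60ω/(2π) = 4335.4 rpm.

4340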